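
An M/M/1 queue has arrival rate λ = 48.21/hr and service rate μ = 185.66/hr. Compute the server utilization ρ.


ρ = λ/μ = 48.21/185.66 = 0.2597

Final: 0.2597


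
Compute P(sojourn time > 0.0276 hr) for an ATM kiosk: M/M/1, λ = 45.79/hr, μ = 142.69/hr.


W ~ Exponential(μ−λ) for M/M/1.
μ − λ = 142.69 − 45.79 = 96.9000
P(W > t) = e^{−(μ−λ)t} = e^{−2.6744} = 0.068945

Final: 0.068945


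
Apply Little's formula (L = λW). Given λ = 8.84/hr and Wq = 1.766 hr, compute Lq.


Lq = λWq = 8.84·1.766 = 15.6114

Final: 15.6114


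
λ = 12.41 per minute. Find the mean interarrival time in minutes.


Mean interarrival time = 1/λ = 1/12.41 minute = 0.08058 minute
In minutes: 0.08058 × 1 = 0.08058 min

Final: 0.08058 min


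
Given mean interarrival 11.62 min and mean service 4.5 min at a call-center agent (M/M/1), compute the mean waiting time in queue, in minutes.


λ = 60/11.62 = 5.1635 /hr
μ = 60/4.5 = 13.3333 /hr
ρ = λ/μ = 5.1635/13.3333 = 0.3873
Wq = ρ/(μ−λ) = 0.3873/(13.3333−5.1635) = 0.04740 hr
In minutes: 0.04740·60 = 2.844 min

Final: 2.844 min


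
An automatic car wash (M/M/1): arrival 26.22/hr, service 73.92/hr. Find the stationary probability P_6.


ρ = 26.22/73.92 = 0.3547
P_n = (1−ρ)·ρ^n = (1 − 0.3547)·0.3547^6 = 0.6453·0.001992 = 0.001285

Final: 0.001285


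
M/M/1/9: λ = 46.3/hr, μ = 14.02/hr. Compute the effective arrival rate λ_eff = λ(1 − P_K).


ρ = 3.3024; P_K = (1−ρ)ρ^9/(1−ρ^10) = 0.697197
λ_eff = λ(1 − P_K) = 46.3·(1 − 0.697197) = 46.3·0.302803 = 14.0198 /hr

Final: 14.0198 /hr


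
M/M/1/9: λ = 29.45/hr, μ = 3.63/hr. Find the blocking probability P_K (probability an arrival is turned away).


ρ = λ/μ = 29.45/3.63 = 8.1129
P_K = (1−ρ)ρ^K/(1−ρ^(K+1)) = (-7.1129·152267797.821802)/(1 − 1235340673.788445)
= -1083072875.966643/-1235340672.788445 = 0.876740

Final: 0.876740


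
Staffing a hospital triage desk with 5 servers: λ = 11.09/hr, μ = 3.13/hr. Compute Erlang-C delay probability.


a = λ/μ = 3.5431; ρ = a/5 = 0.7086
P₀ = 0.024528 (from M/M/c formula)
C(c,a) = [a^c/(c!(1−ρ))]·P₀ = [558.38796/(120·0.2914)]·0.024528
= 15.96998·0.024528 = 0.391711

Final: 0.391711


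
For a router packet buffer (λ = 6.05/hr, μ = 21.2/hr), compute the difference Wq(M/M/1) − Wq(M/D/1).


ρ = 6.05/21.2 = 0.2854
Wq(M/M/1) = ρ/(μ−λ) = 0.2854/15.15 = 0.01884 hr
Wq(M/D/1) = ρ/(2(μ−λ)) = 0.009418 hr
Savings = 0.01884 − 0.009418 = 0.009418 hr

Final: 0.009418 hr


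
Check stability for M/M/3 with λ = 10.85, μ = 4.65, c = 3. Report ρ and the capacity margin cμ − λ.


Total capacity cμ = 3·4.65 = 13.95/hr
ρ = λ/(cμ) = 10.85/13.95 = 0.7778
Stable ⇔ ρ < 1: YES
Spare capacity = cμ − λ = 13.95 − 10.85 = 3.10/hr

Final: ρ = 0.7778; stable; margin = 3.10/hr


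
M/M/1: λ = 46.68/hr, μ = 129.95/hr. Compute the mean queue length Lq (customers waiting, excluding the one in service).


ρ = 46.68/129.95 = 0.3592
Lq = ρ²/(1−ρ) = 0.1290/0.6408 = 0.2014

Final: 0.2014


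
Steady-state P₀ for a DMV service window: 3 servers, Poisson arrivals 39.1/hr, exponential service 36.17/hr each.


a = λ/μ = 39.1/36.17 = 1.0810; ρ = a/c = 0.3603
Σ_{k=0}^{2} a^k/k! (terms k=0..2) = 1.00000 + 1.08101 + 0.58429 = 2.66529
Tail: a^3/(3!(1−ρ)) = 1.26324/(6·0.6397) = 0.32914
P₀ = 1/(2.66529 + 0.32914) = 1/2.99443 = 0.333953

Final: 0.333953


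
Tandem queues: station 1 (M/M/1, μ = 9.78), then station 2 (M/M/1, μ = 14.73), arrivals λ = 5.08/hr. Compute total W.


Each node sees arrival rate λ = 5.08/hr (tandem ⇒ throughput preserved).
W₁ = 1/(μ₁−λ) = 1/(9.78−5.08) = 0.21277 hr
W₂ = 1/(μ₂−λ) = 1/(14.73−5.08) = 0.10363 hr
W_total = W₁ + W₂ = 0.21277 + 0.10363 = 0.31639 hr

Final: 0.31639 hr


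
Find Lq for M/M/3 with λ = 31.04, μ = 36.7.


a = λ/μ = 0.8458; ρ = a/3 = 0.2819
P₀ = 0.426645
Lq = P₀·a^c·ρ / (c!·(1−ρ)²) = 0.426645·0.60502·0.2819/(6·0.51563)
= 0.02352

Final: 0.02352


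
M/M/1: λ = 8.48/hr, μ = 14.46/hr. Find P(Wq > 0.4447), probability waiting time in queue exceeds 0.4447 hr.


ρ = 8.48/14.46 = 0.5864
P(Wq > t) = ρ·e^{−(μ−λ)t} = 0.5864·e^{−2.6593}
= 0.5864·0.069997 = 0.041049

Final: 0.041049


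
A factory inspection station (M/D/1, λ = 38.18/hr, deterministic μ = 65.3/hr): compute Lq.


ρ = 38.18/65.3 = 0.5847
M/D/1: Lq = ρ²/(2(1−ρ)) = 0.3419/(2·0.4153) = 0.41157

Final: 0.41157


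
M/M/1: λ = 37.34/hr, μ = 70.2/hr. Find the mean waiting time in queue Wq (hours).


ρ = 37.34/70.2 = 0.5319
Wq = ρ/(μ−λ) = 0.5319/(70.2 − 37.34) = 0.5319/32.86 = 0.01619 hr

Final: 0.01619 hr


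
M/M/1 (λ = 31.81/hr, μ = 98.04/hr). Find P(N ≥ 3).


ρ = 31.81/98.04 = 0.3245
P(N ≥ n) = ρ^n = 0.3245^3 = 0.034157

Final: 0.034157


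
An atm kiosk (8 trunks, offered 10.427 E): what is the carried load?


B(8,10.427) = 0.357867 (Erlang-B)
Carried load = a(1 − B) = 10.427·(1 − 0.357867) = 10.427·0.642133 = 6.6955 E

Final: 6.6955 Erlangs


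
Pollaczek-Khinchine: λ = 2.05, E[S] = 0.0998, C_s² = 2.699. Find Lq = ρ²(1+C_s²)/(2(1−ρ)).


ρ = λ·E[S] = 2.05·0.0998 = 0.2046
Lq = ρ²(1+C_s²)/(2(1−ρ)) = 0.04186·(1+2.699)/(2·0.7954)
= 0.04186·3.6990/1.5908 = 0.09733

Final: 0.09733


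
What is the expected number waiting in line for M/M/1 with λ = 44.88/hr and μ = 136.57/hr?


ρ = 44.88/136.57 = 0.3286
Lq = ρ²/(1−ρ) = 0.1080/0.6714 = 0.1609

Final: 0.1609


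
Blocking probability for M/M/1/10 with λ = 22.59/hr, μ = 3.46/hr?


ρ = λ/μ = 22.59/3.46 = 6.5289
P_K = (1−ρ)ρ^K/(1−ρ^(K+1)) = (-5.5289·140734741.995541)/(1 − 918843301.063374)
= -778108559.067833/-918843300.063374 = 0.846835

Final: 0.846835


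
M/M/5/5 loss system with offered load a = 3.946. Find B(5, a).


B(c,a) = (a^c/c!) / Σ_{k=0}^{c} a^k/k!
a^5/5! = 7.972677
Σ terms (k=0..5): 1.00000 + 3.94600 + 7.78546 + 10.24047 + 10.10223 + 7.97268 = 41.046833
B = 7.972677/41.046833 = 0.194234

Final: 0.194234


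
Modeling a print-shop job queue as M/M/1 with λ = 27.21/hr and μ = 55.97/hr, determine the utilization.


ρ = λ/μ = 27.21/55.97 = 0.4862

Final: 0.4862


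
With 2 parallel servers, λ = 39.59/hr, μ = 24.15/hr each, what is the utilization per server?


ρ = λ/(cμ) = 39.59/(2·24.15) = 39.59/48.30 = 0.8197

Final: 0.8197


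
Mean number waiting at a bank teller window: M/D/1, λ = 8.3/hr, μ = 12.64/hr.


ρ = 8.3/12.64 = 0.6566
M/D/1: Lq = ρ²/(2(1−ρ)) = 0.4312/(2·0.3434) = 0.62790

Final: 0.62790


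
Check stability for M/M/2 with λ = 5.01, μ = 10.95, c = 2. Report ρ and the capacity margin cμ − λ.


Total capacity cμ = 2·10.95 = 21.90/hr
ρ = λ/(cμ) = 5.01/21.90 = 0.2288
Stable ⇔ ρ < 1: YES
Spare capacity = cμ − λ = 21.90 − 5.01 = 16.89/hr

Final: ρ = 0.2288; stable; margin = 16.89/hr


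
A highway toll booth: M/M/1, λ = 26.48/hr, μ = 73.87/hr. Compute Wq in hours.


ρ = 26.48/73.87 = 0.3585
Wq = ρ/(μ−λ) = 0.3585/(73.87 − 26.48) = 0.3585/47.39 = 0.007564 hr

Final: 0.007564 hr


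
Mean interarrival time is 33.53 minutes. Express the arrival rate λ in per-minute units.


λ = 1/(interarrival time) in consistent units.
1 minute = 1 min, so λ = 1/33.53 = 0.02982 per minute

Final: 0.02982 /min


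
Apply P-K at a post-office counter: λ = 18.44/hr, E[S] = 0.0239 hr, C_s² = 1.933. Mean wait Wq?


ρ = λ·E[S] = 18.44·0.0239 = 0.4407
E[S²] = E[S]²(1+C_s²) = 0.0239²·(1+1.933) = 0.001675
Wq = λ·E[S²]/(2(1−ρ)) = 18.44·0.001675/(2·0.5593) = 0.02762 hr

Final: 0.02762 hr


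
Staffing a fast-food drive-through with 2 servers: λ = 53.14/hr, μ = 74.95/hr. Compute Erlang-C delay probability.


a = λ/μ = 0.7090; ρ = a/2 = 0.3545
P₀ = 0.476556 (from M/M/c formula)
C(c,a) = [a^c/(c!(1−ρ))]·P₀ = [0.50269/(2·0.6455)]·0.476556
= 0.38938·0.476556 = 0.185562

Final: 0.185562


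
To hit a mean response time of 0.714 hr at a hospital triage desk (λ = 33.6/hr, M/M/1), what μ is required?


W = 1/(μ−λ) ⇒ μ − λ = 1/W = 1/0.714 = 1.4006
μ = λ + 1/W = 33.6 + 1.4006 = 35.0006 per hr

Final: 35.0006 /hr


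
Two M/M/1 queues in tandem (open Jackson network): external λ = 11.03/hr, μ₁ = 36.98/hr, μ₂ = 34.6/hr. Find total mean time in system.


Each node sees arrival rate λ = 11.03/hr (tandem ⇒ throughput preserved).
W₁ = 1/(μ₁−λ) = 1/(36.98−11.03) = 0.03854 hr
W₂ = 1/(μ₂−λ) = 1/(34.6−11.03) = 0.04243 hr
W_total = W₁ + W₂ = 0.03854 + 0.04243 = 0.08096 hr

Final: 0.08096 hr


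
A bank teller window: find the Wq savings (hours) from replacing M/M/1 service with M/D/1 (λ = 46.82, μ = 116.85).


ρ = 46.82/116.85 = 0.4007
Wq(M/M/1) = ρ/(μ−λ) = 0.4007/70.03 = 0.005722 hr
Wq(M/D/1) = ρ/(2(μ−λ)) = 0.002861 hr
Savings = 0.005722 − 0.002861 = 0.002861 hr

Final: 0.002861 hr


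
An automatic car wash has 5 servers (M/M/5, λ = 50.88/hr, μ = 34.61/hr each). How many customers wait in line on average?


a = λ/μ = 1.4701; ρ = a/5 = 0.2940
P₀ = 0.229575
Lq = P₀·a^c·ρ / (c!·(1−ρ)²) = 0.229575·6.86637·0.2940/(120·0.49841)
= 0.007749

Final: 0.007749


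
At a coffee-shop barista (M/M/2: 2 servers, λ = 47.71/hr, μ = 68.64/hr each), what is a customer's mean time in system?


a = 0.6951; ρ = 0.3475; P₀ = 0.484188
Lq = P₀·a^c·ρ/(c!(1−ρ)²) = 0.09549
Wq = Lq/λ = 0.09549/47.71 = 0.002001 hr
W = Wq + 1/μ = 0.002001 + 0.01457 = 0.01657 hr

Final: 0.01657 hr


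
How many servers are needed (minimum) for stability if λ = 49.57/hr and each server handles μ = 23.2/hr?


Stability requires cμ > λ ⇔ c > λ/μ.
λ/μ = 49.57/23.2 = 2.1366
Minimum integer c = ⌊2.1366⌋ + 1 = 3
Check: 3·23.2 = 69.60 > 49.57, while 2·23.2 = 46.40 ≤ 49.57

Final: 3 servers


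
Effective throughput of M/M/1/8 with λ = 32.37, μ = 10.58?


ρ = 3.0595; P_K = (1−ρ)ρ^8/(1−ρ^9) = 0.673183
λ_eff = λ(1 − P_K) = 32.37·(1 − 0.673183) = 32.37·0.326817 = 10.5791 /hr

Final: 10.5791 /hr


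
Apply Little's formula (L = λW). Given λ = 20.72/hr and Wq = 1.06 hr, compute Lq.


Lq = λWq = 20.72·1.06 = 21.9632

Final: 21.9632


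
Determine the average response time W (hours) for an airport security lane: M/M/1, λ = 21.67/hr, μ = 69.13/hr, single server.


W = 1/(μ−λ) = 1/(69.13 − 21.67) = 1/47.46 = 0.02107 hr

Final: 0.02107 hr


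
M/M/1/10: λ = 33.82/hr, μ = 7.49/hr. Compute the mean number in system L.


ρ = 33.82/7.49 = 4.5154
L = ρ[1 − (K+1)ρ^K + Kρ^(K+1)] / [(1−ρ)(1−ρ^(K+1))]
Numerator: 4.5154·(1 − 11·3523042.283616 + 10·15907782.380759) = 543307055.359400
Denominator: (-3.5154)·(-15907781.380759) = 55921479.807127
L = 543307055.359400/55921479.807127 = 9.7155

Final: 9.7155


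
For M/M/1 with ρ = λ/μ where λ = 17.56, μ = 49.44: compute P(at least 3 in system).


ρ = 17.56/49.44 = 0.3552
P(N ≥ n) = ρ^n = 0.3552^3 = 0.044806

Final: 0.044806


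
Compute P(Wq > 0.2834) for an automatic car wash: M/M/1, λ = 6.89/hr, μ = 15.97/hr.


ρ = 6.89/15.97 = 0.4314
P(Wq > t) = ρ·e^{−(μ−λ)t} = 0.4314·e^{−2.5733}
= 0.4314·0.076286 = 0.032912

Final: 0.032912


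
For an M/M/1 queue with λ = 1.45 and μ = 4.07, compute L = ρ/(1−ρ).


ρ = λ/μ = 1.45/4.07 = 0.3563
L = ρ/(1−ρ) = 0.3563/(1 − 0.3563) = 0.3563/0.6437 = 0.5534

Final: 0.5534


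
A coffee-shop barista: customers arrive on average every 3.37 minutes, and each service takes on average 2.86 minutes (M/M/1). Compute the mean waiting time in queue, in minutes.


λ = 60/3.37 = 17.8042 /hr
μ = 60/2.86 = 20.9790 /hr
ρ = λ/μ = 17.8042/20.9790 = 0.8487
Wq = ρ/(μ−λ) = 0.8487/(20.9790−17.8042) = 0.26731 hr
In minutes: 0.26731·60 = 16.038 min

Final: 16.038 min


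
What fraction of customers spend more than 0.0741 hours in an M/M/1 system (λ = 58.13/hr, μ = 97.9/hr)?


W ~ Exponential(μ−λ) for M/M/1.
μ − λ = 97.9 − 58.13 = 39.7700
P(W > t) = e^{−(μ−λ)t} = e^{−2.9470} = 0.052499

Final: 0.052499


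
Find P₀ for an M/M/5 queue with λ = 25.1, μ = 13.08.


a = λ/μ = 25.1/13.08 = 1.9190; ρ = a/c = 0.3838
Σ_{k=0}^{4} a^k/k! (terms k=0..4) = 1.00000 + 1.91896 + 1.84120 + 1.17773 + 0.56501 = 6.50290
Tail: a^5/(5!(1−ρ)) = 26.02135/(120·0.6162) = 0.35190
P₀ = 1/(6.50290 + 0.35190) = 1/6.85480 = 0.145883

Final: 0.145883


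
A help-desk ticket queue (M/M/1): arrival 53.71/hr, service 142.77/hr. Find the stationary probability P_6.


ρ = 53.71/142.77 = 0.3762
P_n = (1−ρ)·ρ^n = (1 − 0.3762)·0.3762^6 = 0.6238·0.002835 = 0.001768

Final: 0.001768


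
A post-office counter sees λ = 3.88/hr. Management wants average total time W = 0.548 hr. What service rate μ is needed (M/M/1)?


W = 1/(μ−λ) ⇒ μ − λ = 1/W = 1/0.548 = 1.8248
μ = λ + 1/W = 3.88 + 1.8248 = 5.7048 per hr

Final: 5.7048 /hr


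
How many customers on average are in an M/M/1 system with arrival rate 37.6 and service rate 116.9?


ρ = λ/μ = 37.6/116.9 = 0.3216
L = ρ/(1−ρ) = 0.3216/(1 − 0.3216) = 0.3216/0.6784 = 0.4741

Final: 0.4741


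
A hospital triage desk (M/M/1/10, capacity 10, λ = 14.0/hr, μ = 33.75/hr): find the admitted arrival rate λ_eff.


ρ = 0.4148; P_K = (1−ρ)ρ^10/(1−ρ^11) = 0.00008828
λ_eff = λ(1 − P_K) = 14.0·(1 − 0.00008828) = 14.0·0.999912 = 13.9988 /hr

Final: 13.9988 /hr


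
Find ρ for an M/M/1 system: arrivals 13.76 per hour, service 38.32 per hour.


ρ = λ/μ = 13.76/38.32 = 0.3591

Final: 0.3591


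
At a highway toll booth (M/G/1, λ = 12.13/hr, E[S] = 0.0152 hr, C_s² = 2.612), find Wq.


ρ = λ·E[S] = 12.13·0.0152 = 0.1844
E[S²] = E[S]²(1+C_s²) = 0.0152²·(1+2.612) = 0.0008345
Wq = λ·E[S²]/(2(1−ρ)) = 12.13·0.0008345/(2·0.8156) = 0.006205 hr

Final: 0.006205 hr


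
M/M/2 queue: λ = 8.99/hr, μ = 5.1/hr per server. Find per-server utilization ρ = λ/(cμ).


ρ = λ/(cμ) = 8.99/(2·5.1) = 8.99/10.20 = 0.8814

Final: 0.8814


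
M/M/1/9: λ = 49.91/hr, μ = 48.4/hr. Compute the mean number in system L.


ρ = 49.91/48.4 = 1.0312
L = ρ[1 − (K+1)ρ^K + Kρ^(K+1)] / [(1−ρ)(1−ρ^(K+1))]
Numerator: 1.0312·(1 − 10·1.318499 + 9·1.359634) = 0.053329
Denominator: (-0.03120)·(-0.359634) = 0.011220
L = 0.053329/0.011220 = 4.7531

Final: 4.7531


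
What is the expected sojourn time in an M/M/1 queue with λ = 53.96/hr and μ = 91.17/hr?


W = 1/(μ−λ) = 1/(91.17 − 53.96) = 1/37.21 = 0.02687 hr

Final: 0.02687 hr


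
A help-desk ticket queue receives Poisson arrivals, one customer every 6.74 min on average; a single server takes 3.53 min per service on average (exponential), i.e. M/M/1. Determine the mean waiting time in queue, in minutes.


λ = 60/6.74 = 8.9021 /hr
μ = 60/3.53 = 16.9972 /hr
ρ = λ/μ = 8.9021/16.9972 = 0.5237
Wq = ρ/(μ−λ) = 0.5237/(16.9972−8.9021) = 0.06470 hr
In minutes: 0.06470·60 = 3.882 min

Final: 3.882 min


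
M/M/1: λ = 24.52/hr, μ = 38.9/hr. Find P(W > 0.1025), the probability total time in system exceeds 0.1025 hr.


W ~ Exponential(μ−λ) for M/M/1.
μ − λ = 38.9 − 24.52 = 14.3800
P(W > t) = e^{−(μ−λ)t} = e^{−1.4739} = 0.229019

Final: 0.229019


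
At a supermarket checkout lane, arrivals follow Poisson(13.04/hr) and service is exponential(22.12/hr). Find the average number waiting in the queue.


ρ = 13.04/22.12 = 0.5895
Lq = ρ²/(1−ρ) = 0.3475/0.4105 = 0.8466

Final: 0.8466


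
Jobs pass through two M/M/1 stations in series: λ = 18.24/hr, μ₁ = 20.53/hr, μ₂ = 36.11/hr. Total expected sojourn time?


Each node sees arrival rate λ = 18.24/hr (tandem ⇒ throughput preserved).
W₁ = 1/(μ₁−λ) = 1/(20.53−18.24) = 0.43668 hr
W₂ = 1/(μ₂−λ) = 1/(36.11−18.24) = 0.05596 hr
W_total = W₁ + W₂ = 0.43668 + 0.05596 = 0.49264 hr

Final: 0.49264 hr


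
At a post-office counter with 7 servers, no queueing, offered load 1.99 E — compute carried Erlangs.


B(7,1.99) = 0.003355 (Erlang-B)
Carried load = a(1 − B) = 1.99·(1 − 0.003355) = 1.99·0.996645 = 1.9833 E

Final: 1.9833 Erlangs


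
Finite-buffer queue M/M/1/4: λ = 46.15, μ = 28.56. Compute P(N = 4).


ρ = λ/μ = 46.15/28.56 = 1.6159
P_K = (1−ρ)ρ^K/(1−ρ^(K+1)) = (-0.6159·6.817953)/(1 − 11.017106)
= -4.199152/-10.017106 = 0.419198

Final: 0.419198


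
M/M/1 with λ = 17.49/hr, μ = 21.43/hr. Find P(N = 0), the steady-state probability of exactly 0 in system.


ρ = 17.49/21.43 = 0.8161
P_n = (1−ρ)·ρ^n = (1 − 0.8161)·0.8161^0 = 0.1839·1.000000 = 0.183854

Final: 0.183854


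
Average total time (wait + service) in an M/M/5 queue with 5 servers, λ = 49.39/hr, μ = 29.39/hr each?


a = 1.6805; ρ = 0.3361; P₀ = 0.185733
Lq = P₀·a^c·ρ/(c!(1−ρ)²) = 0.01582
Wq = Lq/λ = 0.01582/49.39 = 0.0003203 hr
W = Wq + 1/μ = 0.0003203 + 0.03403 = 0.03435 hr

Final: 0.03435 hr


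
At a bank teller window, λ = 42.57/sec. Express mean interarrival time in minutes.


Mean interarrival time = 1/λ = 1/42.57 second = 0.02349 second
In minutes: 0.02349 × 0.0166667 = 0.0003915 min

Final: 0.0003915 min


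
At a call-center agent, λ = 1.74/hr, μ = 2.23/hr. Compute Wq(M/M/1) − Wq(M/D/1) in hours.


ρ = 1.74/2.23 = 0.7803
Wq(M/M/1) = ρ/(μ−λ) = 0.7803/0.4900 = 1.59239 hr
Wq(M/D/1) = ρ/(2(μ−λ)) = 0.79619 hr
Savings = 1.59239 − 0.79619 = 0.79619 hr

Final: 0.79619 hr


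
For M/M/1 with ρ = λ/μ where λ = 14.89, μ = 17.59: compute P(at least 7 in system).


ρ = 14.89/17.59 = 0.8465
P(N ≥ n) = ρ^n = 0.8465^7 = 0.311460

Final: 0.311460


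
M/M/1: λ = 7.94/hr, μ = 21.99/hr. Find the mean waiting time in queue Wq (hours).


ρ = 7.94/21.99 = 0.3611
Wq = ρ/(μ−λ) = 0.3611/(21.99 − 7.94) = 0.3611/14.05 = 0.02570 hr

Final: 0.02570 hr


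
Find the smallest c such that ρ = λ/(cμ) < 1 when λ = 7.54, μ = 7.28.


Stability requires cμ > λ ⇔ c > λ/μ.
λ/μ = 7.54/7.28 = 1.0357
Minimum integer c = ⌊1.0357⌋ + 1 = 2
Check: 2·7.28 = 14.56 > 7.54, while 1·7.28 = 7.28 ≤ 7.54

Final: 2 servers


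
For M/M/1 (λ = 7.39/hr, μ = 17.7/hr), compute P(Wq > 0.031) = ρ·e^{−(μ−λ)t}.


ρ = 7.39/17.7 = 0.4175
P(Wq > t) = ρ·e^{−(μ−λ)t} = 0.4175·e^{−0.3196}
= 0.4175·0.726432 = 0.303296

Final: 0.303296


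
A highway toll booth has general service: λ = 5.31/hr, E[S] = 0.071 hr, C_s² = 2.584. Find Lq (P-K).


ρ = λ·E[S] = 5.31·0.071 = 0.3770
Lq = ρ²(1+C_s²)/(2(1−ρ)) = 0.1421·(1+2.584)/(2·0.6230)
= 0.1421·3.5840/1.2460 = 0.40885

Final: 0.40885


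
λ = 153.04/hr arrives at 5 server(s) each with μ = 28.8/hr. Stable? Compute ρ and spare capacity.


Total capacity cμ = 5·28.8 = 144.00/hr
ρ = λ/(cμ) = 153.04/144.00 = 1.0628
Stable ⇔ ρ < 1: NO
Spare capacity = cμ − λ = 144.00 − 153.04 = -9.04/hr

Final: ρ = 1.0628; unstable; margin = -9.04/hr


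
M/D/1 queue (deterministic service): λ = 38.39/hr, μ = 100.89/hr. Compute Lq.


ρ = 38.39/100.89 = 0.3805
M/D/1: Lq = ρ²/(2(1−ρ)) = 0.1448/(2·0.6195) = 0.11686

Final: 0.11686


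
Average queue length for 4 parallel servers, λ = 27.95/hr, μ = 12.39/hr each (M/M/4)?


a = λ/μ = 2.2559; ρ = a/4 = 0.5640
P₀ = 0.098153
Lq = P₀·a^c·ρ / (c!·(1−ρ)²) = 0.098153·25.89656·0.5640/(24·0.19013)
= 0.31415

Final: 0.31415


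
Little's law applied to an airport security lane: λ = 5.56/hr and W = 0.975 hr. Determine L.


L = λW = 5.56·0.975 = 5.4210

Final: 5.4210


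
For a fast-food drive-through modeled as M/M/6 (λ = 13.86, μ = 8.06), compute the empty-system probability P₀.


a = λ/μ = 13.86/8.06 = 1.7196; ρ = a/c = 0.2866
Σ_{k=0}^{5} a^k/k! (terms k=0..5) = 1.00000 + 1.71960 + 1.47852 + 0.84749 + 0.36434 + 0.12530 = 5.53525
Tail: a^6/(6!(1−ρ)) = 25.85646/(720·0.7134) = 0.05034
P₀ = 1/(5.53525 + 0.05034) = 1/5.58558 = 0.179032

Final: 0.179032


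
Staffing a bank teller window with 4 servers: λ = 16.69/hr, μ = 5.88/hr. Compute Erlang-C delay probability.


a = λ/μ = 2.8384; ρ = a/4 = 0.7096
P₀ = 0.047637 (from M/M/c formula)
C(c,a) = [a^c/(c!(1−ρ))]·P₀ = [64.91066/(24·0.2904)]·0.047637
= 9.31368·0.047637 = 0.443680

Final: 0.443680


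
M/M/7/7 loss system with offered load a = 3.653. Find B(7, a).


B(c,a) = (a^c/c!) / Σ_{k=0}^{c} a^k/k!
a^7/7! = 1.722333
Σ terms (k=0..7): 1.00000 + 3.65300 + 6.67220 + 8.12452 + 7.41972 + 5.42085 + 3.30039 + 1.72233 = 37.313016
B = 1.722333/37.313016 = 0.046159

Final: 0.046159


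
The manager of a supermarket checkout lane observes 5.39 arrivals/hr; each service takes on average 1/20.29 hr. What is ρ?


ρ = λ/μ = 5.39/20.29 = 0.2656

Final: 0.2656


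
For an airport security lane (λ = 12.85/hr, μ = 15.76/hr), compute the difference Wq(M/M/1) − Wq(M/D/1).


ρ = 12.85/15.76 = 0.8154
Wq(M/M/1) = ρ/(μ−λ) = 0.8154/2.91 = 0.28019 hr
Wq(M/D/1) = ρ/(2(μ−λ)) = 0.14010 hr
Savings = 0.28019 − 0.14010 = 0.14010 hr

Final: 0.14010 hr


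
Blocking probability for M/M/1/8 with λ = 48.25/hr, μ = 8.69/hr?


ρ = λ/μ = 48.25/8.69 = 5.5524
P_K = (1−ρ)ρ^K/(1−ρ^(K+1)) = (-4.5524·903275.706004)/(1 − 5015311.025858)
= -4112035.319853/-5015310.025858 = 0.819897

Final: 0.819897


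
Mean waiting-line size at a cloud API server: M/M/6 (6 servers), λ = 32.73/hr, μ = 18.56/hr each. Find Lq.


a = λ/μ = 1.7635; ρ = a/6 = 0.2939
P₀ = 0.171332
Lq = P₀·a^c·ρ / (c!·(1−ρ)²) = 0.171332·30.07518·0.2939/(720·0.49856)
= 0.004219

Final: 0.004219


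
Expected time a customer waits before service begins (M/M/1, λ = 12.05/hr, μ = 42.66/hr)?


ρ = 12.05/42.66 = 0.2825
Wq = ρ/(μ−λ) = 0.2825/(42.66 − 12.05) = 0.2825/30.61 = 0.009228 hr

Final: 0.009228 hr


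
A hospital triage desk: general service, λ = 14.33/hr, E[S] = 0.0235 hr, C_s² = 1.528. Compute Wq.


ρ = λ·E[S] = 14.33·0.0235 = 0.3368
E[S²] = E[S]²(1+C_s²) = 0.0235²·(1+1.528) = 0.001396
Wq = λ·E[S²]/(2(1−ρ)) = 14.33·0.001396/(2·0.6632) = 0.01508 hr

Final: 0.01508 hr


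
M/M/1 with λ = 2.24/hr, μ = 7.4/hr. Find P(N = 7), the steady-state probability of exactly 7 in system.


ρ = 2.24/7.4 = 0.3027
P_n = (1−ρ)·ρ^n = (1 − 0.3027)·0.3027^7 = 0.6973·0.0002329 = 0.0001624

Final: 0.0001624


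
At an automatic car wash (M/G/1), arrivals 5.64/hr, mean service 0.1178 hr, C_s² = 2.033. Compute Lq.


ρ = λ·E[S] = 5.64·0.1178 = 0.6644
Lq = ρ²(1+C_s²)/(2(1−ρ)) = 0.4414·(1+2.033)/(2·0.3356)
= 0.4414·3.0330/0.6712 = 1.99461

Final: 1.99461


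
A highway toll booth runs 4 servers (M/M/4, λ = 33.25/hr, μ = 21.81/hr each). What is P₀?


a = λ/μ = 33.25/21.81 = 1.5245; ρ = a/c = 0.3811
Σ_{k=0}^{3} a^k/k! (terms k=0..3) = 1.00000 + 1.52453 + 1.16210 + 0.59055 = 4.27718
Tail: a^4/(4!(1−ρ)) = 5.40187/(24·0.6189) = 0.36369
P₀ = 1/(4.27718 + 0.36369) = 1/4.64087 = 0.215477

Final: 0.215477


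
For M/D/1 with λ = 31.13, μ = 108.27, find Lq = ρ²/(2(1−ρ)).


ρ = 31.13/108.27 = 0.2875
M/D/1: Lq = ρ²/(2(1−ρ)) = 0.08267/(2·0.7125) = 0.05802

Final: 0.05802


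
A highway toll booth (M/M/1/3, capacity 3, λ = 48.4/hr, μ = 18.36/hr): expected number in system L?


ρ = 48.4/18.36 = 2.6362
L = ρ[1 − (K+1)ρ^K + Kρ^(K+1)] / [(1−ρ)(1−ρ^(K+1))]
Numerator: 2.6362·(1 − 4·18.319687 + 3·48.293729) = 191.392047
Denominator: (-1.6362)·(-47.293729) = 77.380371
L = 191.392047/77.380371 = 2.4734

Final: 2.4734


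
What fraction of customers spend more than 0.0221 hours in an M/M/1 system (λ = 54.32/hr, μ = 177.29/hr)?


W ~ Exponential(μ−λ) for M/M/1.
μ − λ = 177.29 − 54.32 = 122.9700
P(W > t) = e^{−(μ−λ)t} = e^{−2.7176} = 0.066031

Final: 0.066031


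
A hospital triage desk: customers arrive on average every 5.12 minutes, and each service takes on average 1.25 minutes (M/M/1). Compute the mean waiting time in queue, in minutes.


λ = 60/5.12 = 11.7188 /hr
μ = 60/1.25 = 48.0000 /hr
ρ = λ/μ = 11.7188/48.0000 = 0.2441
Wq = ρ/(μ−λ) = 0.2441/(48.0000−11.7188) = 0.006729 hr
In minutes: 0.006729·60 = 0.4037 min

Final: 0.4037 min


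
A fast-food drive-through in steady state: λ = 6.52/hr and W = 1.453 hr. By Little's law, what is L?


L = λW = 6.52·1.453 = 9.4736

Final: 9.4736


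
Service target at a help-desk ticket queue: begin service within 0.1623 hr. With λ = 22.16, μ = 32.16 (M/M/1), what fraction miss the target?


ρ = 22.16/32.16 = 0.6891
P(Wq > t) = ρ·e^{−(μ−λ)t} = 0.6891·e^{−1.6230}
= 0.6891·0.197306 = 0.135955

Final: 0.135955


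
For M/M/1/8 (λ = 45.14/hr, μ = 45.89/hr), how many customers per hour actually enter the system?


ρ = 0.9837; P_K = (1−ρ)ρ^8/(1−ρ^9) = 0.103929
λ_eff = λ(1 − P_K) = 45.14·(1 − 0.103929) = 45.14·0.896071 = 40.4486 /hr

Final: 40.4486 /hr


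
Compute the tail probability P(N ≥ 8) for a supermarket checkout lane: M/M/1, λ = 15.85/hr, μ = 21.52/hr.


ρ = 15.85/21.52 = 0.7365
P(N ≥ n) = ρ^n = 0.7365^8 = 0.086596

Final: 0.086596


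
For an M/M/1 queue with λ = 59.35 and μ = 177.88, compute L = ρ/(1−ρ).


ρ = λ/μ = 59.35/177.88 = 0.3337
L = ρ/(1−ρ) = 0.3337/(1 − 0.3337) = 0.3337/0.6663 = 0.5007

Final: 0.5007


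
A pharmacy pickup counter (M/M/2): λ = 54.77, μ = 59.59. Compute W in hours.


a = 0.9191; ρ = 0.4596; P₀ = 0.370279
Lq = P₀·a^c·ρ/(c!(1−ρ)²) = 0.24608
Wq = Lq/λ = 0.24608/54.77 = 0.004493 hr
W = Wq + 1/μ = 0.004493 + 0.01678 = 0.02127 hr

Final: 0.02127 hr


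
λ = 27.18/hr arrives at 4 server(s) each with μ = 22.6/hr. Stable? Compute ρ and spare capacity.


Total capacity cμ = 4·22.6 = 90.40/hr
ρ = λ/(cμ) = 27.18/90.40 = 0.3007
Stable ⇔ ρ < 1: YES
Spare capacity = cμ − λ = 90.40 − 27.18 = 63.22/hr

Final: ρ = 0.3007; stable; margin = 63.22/hr


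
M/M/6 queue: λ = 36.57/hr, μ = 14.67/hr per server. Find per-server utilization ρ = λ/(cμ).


ρ = λ/(cμ) = 36.57/(6·14.67) = 36.57/88.02 = 0.4155

Final: 0.4155


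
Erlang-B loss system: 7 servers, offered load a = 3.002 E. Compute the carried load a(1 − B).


B(7,3.002) = 0.021924 (Erlang-B)
Carried load = a(1 − B) = 3.002·(1 − 0.021924) = 3.002·0.978076 = 2.9362 E

Final: 2.9362 Erlangs


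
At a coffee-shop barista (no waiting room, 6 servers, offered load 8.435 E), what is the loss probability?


B(c,a) = (a^c/c!) / Σ_{k=0}^{c} a^k/k!
a^6/6! = 500.239550
Σ terms (k=0..6): 1.00000 + 8.43500 + 35.57461 + 100.02395 + 210.92551 + 355.83133 + 500.23955 = 1212.029958
B = 500.239550/1212.029958 = 0.412729

Final: 0.412729


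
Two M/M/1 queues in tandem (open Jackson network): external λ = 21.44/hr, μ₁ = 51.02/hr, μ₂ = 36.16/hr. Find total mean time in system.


Each node sees arrival rate λ = 21.44/hr (tandem ⇒ throughput preserved).
W₁ = 1/(μ₁−λ) = 1/(51.02−21.44) = 0.03381 hr
W₂ = 1/(μ₂−λ) = 1/(36.16−21.44) = 0.06793 hr
W_total = W₁ + W₂ = 0.03381 + 0.06793 = 0.10174 hr

Final: 0.10174 hr


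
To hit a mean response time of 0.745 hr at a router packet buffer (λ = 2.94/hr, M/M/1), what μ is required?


W = 1/(μ−λ) ⇒ μ − λ = 1/W = 1/0.745 = 1.3423
μ = λ + 1/W = 2.94 + 1.3423 = 4.2823 per hr

Final: 4.2823 /hr


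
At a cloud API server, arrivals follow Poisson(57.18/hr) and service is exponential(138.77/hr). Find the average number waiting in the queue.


ρ = 57.18/138.77 = 0.4120
Lq = ρ²/(1−ρ) = 0.1698/0.5880 = 0.2888

Final: 0.2888


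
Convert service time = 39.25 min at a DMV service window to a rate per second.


μ = 1/(service time) in consistent units.
1 second = 0.0166667 min, so μ = 0.0166667/39.25 = 0.0004246 per second

Final: 0.0004246 /sec


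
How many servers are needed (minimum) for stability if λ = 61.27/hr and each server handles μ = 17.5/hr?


Stability requires cμ > λ ⇔ c > λ/μ.
λ/μ = 61.27/17.5 = 3.5011
Minimum integer c = ⌊3.5011⌋ + 1 = 4
Check: 4·17.5 = 70.00 > 61.27, while 3·17.5 = 52.50 ≤ 61.27

Final: 4 servers


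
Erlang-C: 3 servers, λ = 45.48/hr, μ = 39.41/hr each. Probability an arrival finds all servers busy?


a = λ/μ = 1.1540; ρ = a/3 = 0.3847
P₀ = 0.309006 (from M/M/c formula)
C(c,a) = [a^c/(c!(1−ρ))]·P₀ = [1.53689/(6·0.6153)]·0.309006
= 0.41628·0.309006 = 0.128633

Final: 0.128633


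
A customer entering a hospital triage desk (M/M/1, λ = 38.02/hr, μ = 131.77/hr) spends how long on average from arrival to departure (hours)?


W = 1/(μ−λ) = 1/(131.77 − 38.02) = 1/93.75 = 0.01067 hr

Final: 0.01067 hr


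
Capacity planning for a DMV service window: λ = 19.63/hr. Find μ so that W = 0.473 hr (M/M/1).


W = 1/(μ−λ) ⇒ μ − λ = 1/W = 1/0.473 = 2.1142
μ = λ + 1/W = 19.63 + 2.1142 = 21.7442 per hr

Final: 21.7442 /hr


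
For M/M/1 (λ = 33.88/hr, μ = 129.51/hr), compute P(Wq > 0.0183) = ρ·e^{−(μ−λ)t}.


ρ = 33.88/129.51 = 0.2616
P(Wq > t) = ρ·e^{−(μ−λ)t} = 0.2616·e^{−1.7500}
= 0.2616·0.173769 = 0.045458

Final: 0.045458


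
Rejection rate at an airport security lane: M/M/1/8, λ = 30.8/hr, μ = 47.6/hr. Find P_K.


ρ = λ/μ = 30.8/47.6 = 0.6471
P_K = (1−ρ)ρ^K/(1−ρ^(K+1)) = (0.3529·0.030729)/(1 − 0.019884)
= 0.010846/0.980116 = 0.011066

Final: 0.011066


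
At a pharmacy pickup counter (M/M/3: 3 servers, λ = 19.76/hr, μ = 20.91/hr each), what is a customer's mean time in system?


a = 0.9450; ρ = 0.3150; P₀ = 0.385082
Lq = P₀·a^c·ρ/(c!(1−ρ)²) = 0.03636
Wq = Lq/λ = 0.03636/19.76 = 0.001840 hr
W = Wq + 1/μ = 0.001840 + 0.04782 = 0.04966 hr

Final: 0.04966 hr


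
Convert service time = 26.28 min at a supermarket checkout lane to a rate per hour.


μ = 1/(service time) in consistent units.
1 hour = 60 min, so μ = 60/26.28 = 2.2831 per hour

Final: 2.2831 /hr


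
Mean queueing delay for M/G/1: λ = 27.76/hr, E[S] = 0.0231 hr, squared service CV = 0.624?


ρ = λ·E[S] = 27.76·0.0231 = 0.6413
E[S²] = E[S]²(1+C_s²) = 0.0231²·(1+0.624) = 0.0008666
Wq = λ·E[S²]/(2(1−ρ)) = 27.76·0.0008666/(2·0.3587) = 0.03353 hr

Final: 0.03353 hr


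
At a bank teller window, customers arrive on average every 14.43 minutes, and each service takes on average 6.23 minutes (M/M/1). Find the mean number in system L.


λ = 60/14.43 = 4.1580 /hr
μ = 60/6.23 = 9.6308 /hr
ρ = λ/μ = 4.1580/9.6308 = 0.4317
L = ρ/(1−ρ) = 0.4317/0.5683 = 0.7598

Final: 0.7598


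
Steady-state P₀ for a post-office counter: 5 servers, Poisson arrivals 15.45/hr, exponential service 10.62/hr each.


a = λ/μ = 15.45/10.62 = 1.4548; ρ = a/c = 0.2910
Σ_{k=0}^{4} a^k/k! (terms k=0..4) = 1.00000 + 1.45480 + 1.05822 + 0.51317 + 0.18664 = 4.21284
Tail: a^5/(5!(1−ρ)) = 6.51658/(120·0.7090) = 0.07659
P₀ = 1/(4.21284 + 0.07659) = 1/4.28943 = 0.233131

Final: 0.233131


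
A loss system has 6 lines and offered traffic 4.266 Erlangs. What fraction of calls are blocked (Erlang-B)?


B(c,a) = (a^c/c!) / Σ_{k=0}^{c} a^k/k!
a^6/6! = 8.371294
Σ terms (k=0..6): 1.00000 + 4.26600 + 9.09938 + 12.93932 + 13.79978 + 11.77397 + 8.37129 = 61.249740
B = 8.371294/61.249740 = 0.136675

Final: 0.136675


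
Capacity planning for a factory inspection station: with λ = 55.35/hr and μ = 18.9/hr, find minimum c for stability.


Stability requires cμ > λ ⇔ c > λ/μ.
λ/μ = 55.35/18.9 = 2.9286
Minimum integer c = ⌊2.9286⌋ + 1 = 3
Check: 3·18.9 = 56.70 > 55.35, while 2·18.9 = 37.80 ≤ 55.35

Final: 3 servers


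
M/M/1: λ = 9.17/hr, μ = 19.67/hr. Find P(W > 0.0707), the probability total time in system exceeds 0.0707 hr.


W ~ Exponential(μ−λ) for M/M/1.
μ − λ = 19.67 − 9.17 = 10.5000
P(W > t) = e^{−(μ−λ)t} = e^{−0.7424} = 0.475994

Final: 0.475994


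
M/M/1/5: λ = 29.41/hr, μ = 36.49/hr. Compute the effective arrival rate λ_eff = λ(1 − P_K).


ρ = 0.8060; P_K = (1−ρ)ρ^5/(1−ρ^6) = 0.090907
λ_eff = λ(1 − P_K) = 29.41·(1 − 0.090907) = 29.41·0.909093 = 26.7364 /hr

Final: 26.7364 /hr


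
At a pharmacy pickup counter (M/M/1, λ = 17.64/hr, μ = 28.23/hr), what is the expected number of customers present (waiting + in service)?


ρ = λ/μ = 17.64/28.23 = 0.6249
L = ρ/(1−ρ) = 0.6249/(1 − 0.6249) = 0.6249/0.3751 = 1.6657

Final: 1.6657


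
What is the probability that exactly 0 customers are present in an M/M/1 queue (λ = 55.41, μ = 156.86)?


ρ = 55.41/156.86 = 0.3532
P_n = (1−ρ)·ρ^n = (1 − 0.3532)·0.3532^0 = 0.6468·1.000000 = 0.646755

Final: 0.646755


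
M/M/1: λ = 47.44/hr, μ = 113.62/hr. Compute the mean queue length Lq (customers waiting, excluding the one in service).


ρ = 47.44/113.62 = 0.4175
Lq = ρ²/(1−ρ) = 0.1743/0.5825 = 0.2993

Final: 0.2993


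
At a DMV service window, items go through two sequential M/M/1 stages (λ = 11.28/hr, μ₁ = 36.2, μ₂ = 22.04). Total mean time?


Each node sees arrival rate λ = 11.28/hr (tandem ⇒ throughput preserved).
W₁ = 1/(μ₁−λ) = 1/(36.2−11.28) = 0.04013 hr
W₂ = 1/(μ₂−λ) = 1/(22.04−11.28) = 0.09294 hr
W_total = W₁ + W₂ = 0.04013 + 0.09294 = 0.13307 hr

Final: 0.13307 hr


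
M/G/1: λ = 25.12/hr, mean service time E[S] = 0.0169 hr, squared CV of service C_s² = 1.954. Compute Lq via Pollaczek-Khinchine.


ρ = λ·E[S] = 25.12·0.0169 = 0.4245
Lq = ρ²(1+C_s²)/(2(1−ρ)) = 0.1802·(1+1.954)/(2·0.5755)
= 0.1802·2.9540/1.1509 = 0.46256

Final: 0.46256


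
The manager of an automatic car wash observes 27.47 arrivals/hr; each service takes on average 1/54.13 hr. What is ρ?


ρ = λ/μ = 27.47/54.13 = 0.5075

Final: 0.5075


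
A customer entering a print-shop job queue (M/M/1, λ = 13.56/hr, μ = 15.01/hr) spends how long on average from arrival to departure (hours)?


W = 1/(μ−λ) = 1/(15.01 − 13.56) = 1/1.45 = 0.6897 hr

Final: 0.6897 hr


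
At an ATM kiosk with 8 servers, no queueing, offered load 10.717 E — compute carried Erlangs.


B(8,10.717) = 0.370654 (Erlang-B)
Carried load = a(1 − B) = 10.717·(1 − 0.370654) = 10.717·0.629346 = 6.7447 E

Final: 6.7447 Erlangs


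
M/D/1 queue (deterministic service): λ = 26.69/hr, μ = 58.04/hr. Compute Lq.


ρ = 26.69/58.04 = 0.4599
M/D/1: Lq = ρ²/(2(1−ρ)) = 0.2115/(2·0.5401) = 0.19575

Final: 0.19575


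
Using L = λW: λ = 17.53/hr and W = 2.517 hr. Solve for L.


L = λW = 17.53·2.517 = 44.1230

Final: 44.1230


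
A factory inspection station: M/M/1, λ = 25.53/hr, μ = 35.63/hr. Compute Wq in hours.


ρ = 25.53/35.63 = 0.7165
Wq = ρ/(μ−λ) = 0.7165/(35.63 − 25.53) = 0.7165/10.10 = 0.07094 hr

Final: 0.07094 hr


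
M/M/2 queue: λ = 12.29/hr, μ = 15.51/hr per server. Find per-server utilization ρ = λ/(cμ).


ρ = λ/(cμ) = 12.29/(2·15.51) = 12.29/31.02 = 0.3962

Final: 0.3962


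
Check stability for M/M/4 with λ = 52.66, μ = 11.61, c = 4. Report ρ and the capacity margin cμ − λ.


Total capacity cμ = 4·11.61 = 46.44/hr
ρ = λ/(cμ) = 52.66/46.44 = 1.1339
Stable ⇔ ρ < 1: NO
Spare capacity = cμ − λ = 46.44 − 52.66 = -6.22/hr

Final: ρ = 1.1339; unstable; margin = -6.22/hr


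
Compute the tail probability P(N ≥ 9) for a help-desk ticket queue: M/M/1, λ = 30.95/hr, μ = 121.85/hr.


ρ = 30.95/121.85 = 0.2540
P(N ≥ n) = ρ^n = 0.2540^9 = 0.000004401

Final: 0.000004401


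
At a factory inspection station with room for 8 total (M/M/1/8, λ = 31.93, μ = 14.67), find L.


ρ = 31.93/14.67 = 2.1766
L = ρ[1 − (K+1)ρ^K + Kρ^(K+1)] / [(1−ρ)(1−ρ^(K+1))]
Numerator: 2.1766·(1 − 9·503.675049 + 8·1096.274323) = 9224.481543
Denominator: (-1.1766)·(-1095.274323) = 1288.645864
L = 9224.481543/1288.645864 = 7.1583

Final: 7.1583


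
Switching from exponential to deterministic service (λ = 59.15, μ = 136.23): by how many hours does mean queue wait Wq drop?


ρ = 59.15/136.23 = 0.4342
Wq(M/M/1) = ρ/(μ−λ) = 0.4342/77.08 = 0.005633 hr
Wq(M/D/1) = ρ/(2(μ−λ)) = 0.002817 hr
Savings = 0.005633 − 0.002817 = 0.002817 hr

Final: 0.002817 hr


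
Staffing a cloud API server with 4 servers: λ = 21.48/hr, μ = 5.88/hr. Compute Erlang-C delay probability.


a = λ/μ = 3.6531; ρ = a/4 = 0.9133
P₀ = 0.009524 (from M/M/c formula)
C(c,a) = [a^c/(c!(1−ρ))]·P₀ = [178.08519/(24·0.08673)]·0.009524
= 85.55073·0.009524 = 0.814760

Final: 0.814760


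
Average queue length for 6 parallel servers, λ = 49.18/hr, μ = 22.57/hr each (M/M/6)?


a = λ/μ = 2.1790; ρ = a/6 = 0.3632
P₀ = 0.112874
Lq = P₀·a^c·ρ / (c!·(1−ρ)²) = 0.112874·107.03894·0.3632/(720·0.40556)
= 0.01503

Final: 0.01503


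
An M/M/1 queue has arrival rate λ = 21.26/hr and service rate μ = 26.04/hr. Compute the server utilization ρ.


ρ = λ/μ = 21.26/26.04 = 0.8164

Final: 0.8164


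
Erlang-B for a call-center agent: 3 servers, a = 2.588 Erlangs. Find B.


B(c,a) = (a^c/c!) / Σ_{k=0}^{c} a^k/k!
a^3/3! = 2.888960
Σ terms (k=0..3): 1.00000 + 2.58800 + 3.34887 + 2.88896 = 9.825832
B = 2.888960/9.825832 = 0.294017

Final: 0.294017


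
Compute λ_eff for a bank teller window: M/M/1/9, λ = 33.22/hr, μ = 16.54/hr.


ρ = 2.0085; P_K = (1−ρ)ρ^9/(1−ρ^10) = 0.502578
λ_eff = λ(1 − P_K) = 33.22·(1 − 0.502578) = 33.22·0.497422 = 16.5244 /hr

Final: 16.5244 /hr


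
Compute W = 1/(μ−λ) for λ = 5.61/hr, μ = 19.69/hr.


W = 1/(μ−λ) = 1/(19.69 − 5.61) = 1/14.08 = 0.07102 hr

Final: 0.07102 hr


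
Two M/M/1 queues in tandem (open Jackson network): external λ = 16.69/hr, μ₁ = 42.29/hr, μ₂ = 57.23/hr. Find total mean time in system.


Each node sees arrival rate λ = 16.69/hr (tandem ⇒ throughput preserved).
W₁ = 1/(μ₁−λ) = 1/(42.29−16.69) = 0.03906 hr
W₂ = 1/(μ₂−λ) = 1/(57.23−16.69) = 0.02467 hr
W_total = W₁ + W₂ = 0.03906 + 0.02467 = 0.06373 hr

Final: 0.06373 hr


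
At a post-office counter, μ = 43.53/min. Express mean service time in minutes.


Mean service time = 1/μ = 1/43.53 minute = 0.02297 minute
In minutes: 0.02297 × 1 = 0.02297 min

Final: 0.02297 min


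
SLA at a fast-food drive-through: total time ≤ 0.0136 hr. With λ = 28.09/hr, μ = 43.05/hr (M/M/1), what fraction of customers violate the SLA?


W ~ Exponential(μ−λ) for M/M/1.
μ − λ = 43.05 − 28.09 = 14.9600
P(W > t) = e^{−(μ−λ)t} = e^{−0.2035} = 0.815906

Final: 0.815906


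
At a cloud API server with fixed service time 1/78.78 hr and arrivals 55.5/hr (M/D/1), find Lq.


ρ = 55.5/78.78 = 0.7045
M/D/1: Lq = ρ²/(2(1−ρ)) = 0.4963/(2·0.2955) = 0.83976

Final: 0.83976


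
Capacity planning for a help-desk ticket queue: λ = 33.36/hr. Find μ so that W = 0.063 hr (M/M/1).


W = 1/(μ−λ) ⇒ μ − λ = 1/W = 1/0.063 = 15.8730
μ = λ + 1/W = 33.36 + 15.8730 = 49.2330 per hr

Final: 49.2330 /hr


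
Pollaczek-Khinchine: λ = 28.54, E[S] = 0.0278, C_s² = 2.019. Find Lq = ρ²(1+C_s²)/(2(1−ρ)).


ρ = λ·E[S] = 28.54·0.0278 = 0.7934
Lq = ρ²(1+C_s²)/(2(1−ρ)) = 0.6295·(1+2.019)/(2·0.2066)
= 0.6295·3.0190/0.4132 = 4.59966

Final: 4.59966


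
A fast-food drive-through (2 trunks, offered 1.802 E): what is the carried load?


B(2,1.802) = 0.366866 (Erlang-B)
Carried load = a(1 − B) = 1.802·(1 − 0.366866) = 1.802·0.633134 = 1.1409 E

Final: 1.1409 Erlangs


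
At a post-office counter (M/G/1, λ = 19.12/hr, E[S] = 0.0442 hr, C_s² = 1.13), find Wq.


ρ = λ·E[S] = 19.12·0.0442 = 0.8451
E[S²] = E[S]²(1+C_s²) = 0.0442²·(1+1.13) = 0.004161
Wq = λ·E[S²]/(2(1−ρ)) = 19.12·0.004161/(2·0.1549) = 0.25683 hr

Final: 0.25683 hr
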